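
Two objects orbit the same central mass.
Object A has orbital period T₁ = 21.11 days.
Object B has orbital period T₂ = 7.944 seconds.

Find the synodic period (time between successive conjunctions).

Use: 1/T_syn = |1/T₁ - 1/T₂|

Convert to SI: T₁ = 21.11 days = 1.8239e+06 s.
T_syn = |T₁ · T₂ / (T₁ − T₂)|.
T_syn = |1.8239e+06 · 7.944 / (1.8239e+06 − 7.944)| s ≈ 7.944 s = 7.944 seconds.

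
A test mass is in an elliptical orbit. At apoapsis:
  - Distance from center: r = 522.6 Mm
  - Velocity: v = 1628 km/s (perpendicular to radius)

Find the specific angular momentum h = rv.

Convert to SI: r = 522.6 Mm = 5.226e+08 m; v = 1628 km/s = 1.628e+06 m/s.
With v perpendicular to r, h = r · v.
h = 5.226e+08 · 1.628e+06 m²/s ≈ 8.508e+14 m²/s.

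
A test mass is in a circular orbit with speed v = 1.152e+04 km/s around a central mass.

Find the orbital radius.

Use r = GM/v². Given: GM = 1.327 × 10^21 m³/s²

Convert to SI: v = 1.152e+04 km/s = 1.152e+07 m/s.
For a circular orbit, v² = GM / r, so r = GM / v².
r = 1.327e+21 / (1.152e+07)² m ≈ 9.999e+06 m = 9.999 Mm.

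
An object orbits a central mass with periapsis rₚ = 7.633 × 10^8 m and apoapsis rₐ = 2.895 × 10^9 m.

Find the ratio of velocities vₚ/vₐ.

Conservation of angular momentum gives rₚvₚ = rₐvₐ, so vₚ/vₐ = rₐ/rₚ.
vₚ/vₐ = 2.895e+09 / 7.633e+08 ≈ 3.793.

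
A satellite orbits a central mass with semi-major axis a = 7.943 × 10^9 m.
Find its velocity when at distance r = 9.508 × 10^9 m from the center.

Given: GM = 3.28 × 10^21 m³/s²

Vis-viva: v = √(GM · (2/r − 1/a)).
2/r − 1/a = 2/9.508e+09 − 1/7.943e+09 = 8.44522e-11 m⁻¹.
v = √(3.28e+21 · 8.44522e-11) m/s ≈ 5.263e+05 m/s = 526.3 km/s.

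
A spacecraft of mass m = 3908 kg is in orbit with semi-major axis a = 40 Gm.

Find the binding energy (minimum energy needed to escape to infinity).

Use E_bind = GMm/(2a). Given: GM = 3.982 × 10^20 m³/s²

Convert to SI: a = 40 Gm = 4e+10 m.
Total orbital energy is E = −GMm/(2a); binding energy is E_bind = −E = GMm/(2a).
E_bind = 3.982e+20 · 3908 / (2 · 4e+10) J ≈ 1.945e+13 J = 19.45 TJ.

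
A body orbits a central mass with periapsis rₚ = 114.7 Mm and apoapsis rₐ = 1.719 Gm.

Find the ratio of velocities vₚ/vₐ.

Convert to SI: rₚ = 114.7 Mm = 1.147e+08 m; rₐ = 1.719 Gm = 1.719e+09 m.
Conservation of angular momentum gives rₚvₚ = rₐvₐ, so vₚ/vₐ = rₐ/rₚ.
vₚ/vₐ = 1.719e+09 / 1.147e+08 ≈ 14.99.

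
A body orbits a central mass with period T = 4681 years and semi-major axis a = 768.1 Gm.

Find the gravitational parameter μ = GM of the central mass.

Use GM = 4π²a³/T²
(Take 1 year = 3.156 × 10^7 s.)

Convert to SI: T = 4681 years = 1.47732e+11 s; a = 768.1 Gm = 7.681e+11 m.
GM = 4π² · a³ / T².
GM = 4π² · (7.681e+11)³ / (1.47732e+11)² m³/s² ≈ 8.197e+14 m³/s² = 8.197 × 10^14 m³/s².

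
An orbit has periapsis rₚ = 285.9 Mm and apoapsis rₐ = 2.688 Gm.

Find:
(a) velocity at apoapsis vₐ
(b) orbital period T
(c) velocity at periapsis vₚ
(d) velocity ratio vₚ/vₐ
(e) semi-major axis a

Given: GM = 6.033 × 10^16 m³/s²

Convert to SI: rₚ = 285.9 Mm = 2.859e+08 m; rₐ = 2.688 Gm = 2.688e+09 m.
(a) With a = (rₚ + rₐ)/2 = 1.48695e+09 m, vₐ = √(GM (2/rₐ − 1/a)) = √(6.033e+16 · (2/2.688e+09 − 1/1.48695e+09)) m/s ≈ 2077 m/s
(b) With a = (rₚ + rₐ)/2 = 1.48695e+09 m, T = 2π √(a³/GM) = 2π √((1.48695e+09)³/6.033e+16) s ≈ 1.467e+06 s
(c) With a = (rₚ + rₐ)/2 = 1.48695e+09 m, vₚ = √(GM (2/rₚ − 1/a)) = √(6.033e+16 · (2/2.859e+08 − 1/1.48695e+09)) m/s ≈ 1.953e+04 m/s
(d) Conservation of angular momentum (rₚvₚ = rₐvₐ) gives vₚ/vₐ = rₐ/rₚ = 2.688e+09/2.859e+08 ≈ 9.402
(e) a = (rₚ + rₐ)/2 = (2.859e+08 + 2.688e+09)/2 ≈ 1.487e+09 m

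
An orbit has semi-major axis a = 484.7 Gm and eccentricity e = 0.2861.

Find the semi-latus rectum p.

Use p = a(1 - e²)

Convert to SI: a = 484.7 Gm = 4.847e+11 m.
p = a (1 − e²).
p = 4.847e+11 · (1 − (0.2861)²) = 4.847e+11 · 0.918147 ≈ 4.45e+11 m = 445 Gm.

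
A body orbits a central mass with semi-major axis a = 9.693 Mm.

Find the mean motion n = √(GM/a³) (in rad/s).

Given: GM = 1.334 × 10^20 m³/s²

Convert to SI: a = 9.693 Mm = 9.693e+06 m.
n = √(GM / a³).
n = √(1.334e+20 / (9.693e+06)³) rad/s ≈ 0.3827 rad/s.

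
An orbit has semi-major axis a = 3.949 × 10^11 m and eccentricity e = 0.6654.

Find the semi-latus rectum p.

p = a (1 − e²).
p = 3.949e+11 · (1 − (0.6654)²) = 3.949e+11 · 0.557243 ≈ 2.201e+11 m = 2.201 × 10^11 m.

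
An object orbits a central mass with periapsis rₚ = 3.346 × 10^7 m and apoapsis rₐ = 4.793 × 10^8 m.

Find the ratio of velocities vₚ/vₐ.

Conservation of angular momentum gives rₚvₚ = rₐvₐ, so vₚ/vₐ = rₐ/rₚ.
vₚ/vₐ = 4.793e+08 / 3.346e+07 ≈ 14.32.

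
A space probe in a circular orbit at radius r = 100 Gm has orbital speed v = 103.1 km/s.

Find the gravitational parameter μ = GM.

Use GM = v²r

Convert to SI: r = 100 Gm = 1e+11 m; v = 103.1 km/s = 103100 m/s.
For a circular orbit v² = GM/r, so GM = v² · r.
GM = (103100)² · 1e+11 m³/s² ≈ 1.063e+21 m³/s² = 1.063 × 10^21 m³/s².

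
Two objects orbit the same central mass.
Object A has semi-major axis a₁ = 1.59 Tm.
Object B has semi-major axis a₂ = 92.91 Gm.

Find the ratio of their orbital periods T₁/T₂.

Convert to SI: a₁ = 1.59 Tm = 1.59e+12 m; a₂ = 92.91 Gm = 9.291e+10 m.
From Kepler's third law, (T₁/T₂)² = (a₁/a₂)³, so T₁/T₂ = (a₁/a₂)^(3/2).
a₁/a₂ = 1.59e+12 / 9.291e+10 = 17.1133.
T₁/T₂ = (17.1133)^(3/2) ≈ 70.79.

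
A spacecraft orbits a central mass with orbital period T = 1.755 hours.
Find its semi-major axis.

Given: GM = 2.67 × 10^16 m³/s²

Convert to SI: T = 1.755 hours = 6318 s.
Invert Kepler's third law: a = (GM · T² / (4π²))^(1/3).
Substituting T = 6318 s and GM = 2.67e+16 m³/s²:
a = (2.67e+16 · (6318)² / (4π²))^(1/3) m
a ≈ 3e+07 m = 30 Mm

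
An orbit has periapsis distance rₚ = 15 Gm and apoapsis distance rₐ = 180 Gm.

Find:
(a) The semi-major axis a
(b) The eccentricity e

Convert to SI: rₚ = 15 Gm = 1.5e+10 m; rₐ = 180 Gm = 1.8e+11 m.
(a) a = (rₚ + rₐ) / 2 = (1.5e+10 + 1.8e+11) / 2 ≈ 9.75e+10 m = 97.5 Gm.
(b) e = (rₐ − rₚ) / (rₐ + rₚ) = (1.8e+11 − 1.5e+10) / (1.8e+11 + 1.5e+10) ≈ 0.8462.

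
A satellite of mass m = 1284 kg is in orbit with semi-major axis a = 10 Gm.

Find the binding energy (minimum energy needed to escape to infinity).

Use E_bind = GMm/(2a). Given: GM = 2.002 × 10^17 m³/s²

Convert to SI: a = 10 Gm = 1e+10 m.
Total orbital energy is E = −GMm/(2a); binding energy is E_bind = −E = GMm/(2a).
E_bind = 2.002e+17 · 1284 / (2 · 1e+10) J ≈ 1.285e+10 J = 12.85 GJ.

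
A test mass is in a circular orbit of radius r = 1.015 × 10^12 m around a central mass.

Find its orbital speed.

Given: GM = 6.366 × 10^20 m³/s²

For a circular orbit, gravity supplies the centripetal force, so v = √(GM / r).
v = √(6.366e+20 / 1.015e+12) m/s ≈ 2.504e+04 m/s = 25.04 km/s.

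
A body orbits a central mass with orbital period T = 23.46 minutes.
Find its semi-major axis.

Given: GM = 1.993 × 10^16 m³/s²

Convert to SI: T = 23.46 minutes = 1407.6 s.
Invert Kepler's third law: a = (GM · T² / (4π²))^(1/3).
Substituting T = 1407.6 s and GM = 1.993e+16 m³/s²:
a = (1.993e+16 · (1407.6)² / (4π²))^(1/3) m
a ≈ 1e+07 m = 10 Mm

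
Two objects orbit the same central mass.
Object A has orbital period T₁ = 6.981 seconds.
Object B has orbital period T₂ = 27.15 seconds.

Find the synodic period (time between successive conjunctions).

T_syn = |T₁ · T₂ / (T₁ − T₂)|.
T_syn = |6.981 · 27.15 / (6.981 − 27.15)| s ≈ 9.397 s = 9.397 seconds.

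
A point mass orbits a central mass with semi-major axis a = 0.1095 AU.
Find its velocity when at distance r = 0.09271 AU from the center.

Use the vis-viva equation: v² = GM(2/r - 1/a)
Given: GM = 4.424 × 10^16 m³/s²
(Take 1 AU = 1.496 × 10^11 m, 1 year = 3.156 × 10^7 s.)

Convert to SI: a = 0.1095 AU = 1.63812e+10 m; r = 0.09271 AU = 1.38694e+10 m.
Vis-viva: v = √(GM · (2/r − 1/a)).
2/r − 1/a = 2/1.38694e+10 − 1/1.63812e+10 = 8.31566e-11 m⁻¹.
v = √(4.424e+16 · 8.31566e-11) m/s ≈ 1918 m/s = 0.4046 AU/year.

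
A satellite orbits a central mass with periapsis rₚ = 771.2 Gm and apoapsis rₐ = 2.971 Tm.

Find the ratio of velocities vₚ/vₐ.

Convert to SI: rₚ = 771.2 Gm = 7.712e+11 m; rₐ = 2.971 Tm = 2.971e+12 m.
Conservation of angular momentum gives rₚvₚ = rₐvₐ, so vₚ/vₐ = rₐ/rₚ.
vₚ/vₐ = 2.971e+12 / 7.712e+11 ≈ 3.852.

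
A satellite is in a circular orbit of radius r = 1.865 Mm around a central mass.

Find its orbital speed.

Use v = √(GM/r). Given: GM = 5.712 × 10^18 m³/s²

Convert to SI: r = 1.865 Mm = 1.865e+06 m.
For a circular orbit, gravity supplies the centripetal force, so v = √(GM / r).
v = √(5.712e+18 / 1.865e+06) m/s ≈ 1.75e+06 m/s = 1750 km/s.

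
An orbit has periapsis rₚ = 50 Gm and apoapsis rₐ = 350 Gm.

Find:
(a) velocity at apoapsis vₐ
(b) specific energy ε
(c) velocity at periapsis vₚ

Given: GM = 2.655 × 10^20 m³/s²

Convert to SI: rₚ = 50 Gm = 5e+10 m; rₐ = 350 Gm = 3.5e+11 m.
(a) With a = (rₚ + rₐ)/2 = 2e+11 m, vₐ = √(GM (2/rₐ − 1/a)) = √(2.655e+20 · (2/3.5e+11 − 1/2e+11)) m/s ≈ 1.377e+04 m/s
(b) With a = (rₚ + rₐ)/2 = 2e+11 m, ε = −GM/(2a) = −2.655e+20/(2 · 2e+11) J/kg ≈ -6.638e+08 J/kg
(c) With a = (rₚ + rₐ)/2 = 2e+11 m, vₚ = √(GM (2/rₚ − 1/a)) = √(2.655e+20 · (2/5e+10 − 1/2e+11)) m/s ≈ 9.64e+04 m/s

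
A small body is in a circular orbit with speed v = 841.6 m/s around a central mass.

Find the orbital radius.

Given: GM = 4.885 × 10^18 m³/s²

For a circular orbit, v² = GM / r, so r = GM / v².
r = 4.885e+18 / (841.6)² m ≈ 6.897e+12 m = 6.897 Tm.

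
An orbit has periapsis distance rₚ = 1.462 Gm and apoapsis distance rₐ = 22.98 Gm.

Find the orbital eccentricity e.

Convert to SI: rₚ = 1.462 Gm = 1.462e+09 m; rₐ = 22.98 Gm = 2.298e+10 m.
e = (rₐ − rₚ) / (rₐ + rₚ).
e = (2.298e+10 − 1.462e+09) / (2.298e+10 + 1.462e+09) = 2.1518e+10 / 2.4442e+10 ≈ 0.8804.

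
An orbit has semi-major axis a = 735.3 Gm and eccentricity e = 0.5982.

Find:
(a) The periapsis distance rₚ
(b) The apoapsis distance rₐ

Convert to SI: a = 735.3 Gm = 7.353e+11 m.
(a) rₚ = a(1 − e) = 7.353e+11 · (1 − 0.5982) = 7.353e+11 · 0.4018 ≈ 2.954e+11 m = 295.4 Gm.
(b) rₐ = a(1 + e) = 7.353e+11 · (1 + 0.5982) = 7.353e+11 · 1.5982 ≈ 1.175e+12 m = 1.175 Tm.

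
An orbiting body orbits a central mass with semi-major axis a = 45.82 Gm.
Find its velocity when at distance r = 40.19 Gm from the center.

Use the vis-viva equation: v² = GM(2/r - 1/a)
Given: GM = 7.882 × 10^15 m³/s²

Convert to SI: a = 45.82 Gm = 4.582e+10 m; r = 40.19 Gm = 4.019e+10 m.
Vis-viva: v = √(GM · (2/r − 1/a)).
2/r − 1/a = 2/4.019e+10 − 1/4.582e+10 = 2.79391e-11 m⁻¹.
v = √(7.882e+15 · 2.79391e-11) m/s ≈ 469.3 m/s = 469.3 m/s.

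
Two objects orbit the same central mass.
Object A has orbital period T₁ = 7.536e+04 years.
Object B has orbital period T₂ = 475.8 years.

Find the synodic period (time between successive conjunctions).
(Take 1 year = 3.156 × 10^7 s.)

Convert to SI: T₁ = 7.536e+04 years = 2.37836e+12 s; T₂ = 475.8 years = 1.50162e+10 s.
T_syn = |T₁ · T₂ / (T₁ − T₂)|.
T_syn = |2.37836e+12 · 1.50162e+10 / (2.37836e+12 − 1.50162e+10)| s ≈ 1.511e+10 s = 478.8 years.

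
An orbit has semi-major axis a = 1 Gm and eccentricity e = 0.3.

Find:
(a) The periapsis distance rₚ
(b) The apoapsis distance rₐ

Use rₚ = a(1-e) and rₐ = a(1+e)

Convert to SI: a = 1 Gm = 1e+09 m.
(a) rₚ = a(1 − e) = 1e+09 · (1 − 0.3) = 1e+09 · 0.7 ≈ 7e+08 m = 700 Mm.
(b) rₐ = a(1 + e) = 1e+09 · (1 + 0.3) = 1e+09 · 1.3 ≈ 1.3e+09 m = 1.3 Gm.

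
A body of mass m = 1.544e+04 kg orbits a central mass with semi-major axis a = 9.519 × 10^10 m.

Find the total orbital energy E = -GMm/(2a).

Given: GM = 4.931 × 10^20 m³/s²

E = −GMm / (2a).
E = −4.931e+20 · 1.544e+04 / (2 · 9.519e+10) J ≈ -3.999e+13 J = -39.99 TJ.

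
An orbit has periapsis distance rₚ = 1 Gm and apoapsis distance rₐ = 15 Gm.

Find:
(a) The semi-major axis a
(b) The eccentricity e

Convert to SI: rₚ = 1 Gm = 1e+09 m; rₐ = 15 Gm = 1.5e+10 m.
(a) a = (rₚ + rₐ) / 2 = (1e+09 + 1.5e+10) / 2 ≈ 8e+09 m = 8 Gm.
(b) e = (rₐ − rₚ) / (rₐ + rₚ) = (1.5e+10 − 1e+09) / (1.5e+10 + 1e+09) ≈ 0.875.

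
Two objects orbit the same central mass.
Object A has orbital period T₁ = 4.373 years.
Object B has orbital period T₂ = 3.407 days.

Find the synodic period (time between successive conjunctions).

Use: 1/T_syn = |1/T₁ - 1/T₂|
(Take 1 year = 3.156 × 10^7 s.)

Convert to SI: T₁ = 4.373 years = 1.38012e+08 s; T₂ = 3.407 days = 294365 s.
T_syn = |T₁ · T₂ / (T₁ − T₂)|.
T_syn = |1.38012e+08 · 294365 / (1.38012e+08 − 294365)| s ≈ 2.95e+05 s = 3.414 days.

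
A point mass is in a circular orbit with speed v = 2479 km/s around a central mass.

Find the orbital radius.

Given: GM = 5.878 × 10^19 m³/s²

Convert to SI: v = 2479 km/s = 2.479e+06 m/s.
For a circular orbit, v² = GM / r, so r = GM / v².
r = 5.878e+19 / (2.479e+06)² m ≈ 9.565e+06 m = 9.565 × 10^6 m.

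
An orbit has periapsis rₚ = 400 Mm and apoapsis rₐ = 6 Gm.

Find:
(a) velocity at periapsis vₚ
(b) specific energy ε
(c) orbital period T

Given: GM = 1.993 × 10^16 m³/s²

Convert to SI: rₚ = 400 Mm = 4e+08 m; rₐ = 6 Gm = 6e+09 m.
(a) With a = (rₚ + rₐ)/2 = 3.2e+09 m, vₚ = √(GM (2/rₚ − 1/a)) = √(1.993e+16 · (2/4e+08 − 1/3.2e+09)) m/s ≈ 9665 m/s
(b) With a = (rₚ + rₐ)/2 = 3.2e+09 m, ε = −GM/(2a) = −1.993e+16/(2 · 3.2e+09) J/kg ≈ -3.114e+06 J/kg
(c) With a = (rₚ + rₐ)/2 = 3.2e+09 m, T = 2π √(a³/GM) = 2π √((3.2e+09)³/1.993e+16) s ≈ 8.057e+06 s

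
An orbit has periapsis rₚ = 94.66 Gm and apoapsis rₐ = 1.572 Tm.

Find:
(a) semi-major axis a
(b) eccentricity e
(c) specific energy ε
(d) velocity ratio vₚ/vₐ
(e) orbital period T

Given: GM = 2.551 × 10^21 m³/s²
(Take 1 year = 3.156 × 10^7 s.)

Convert to SI: rₚ = 94.66 Gm = 9.466e+10 m; rₐ = 1.572 Tm = 1.572e+12 m.
(a) a = (rₚ + rₐ)/2 = (9.466e+10 + 1.572e+12)/2 ≈ 8.333e+11 m
(b) e = (rₐ − rₚ)/(rₐ + rₚ) = (1.572e+12 − 9.466e+10)/(1.572e+12 + 9.466e+10) ≈ 0.8864
(c) With a = (rₚ + rₐ)/2 = 8.3333e+11 m, ε = −GM/(2a) = −2.551e+21/(2 · 8.3333e+11) J/kg ≈ -1.531e+09 J/kg
(d) Conservation of angular momentum (rₚvₚ = rₐvₐ) gives vₚ/vₐ = rₐ/rₚ = 1.572e+12/9.466e+10 ≈ 16.61
(e) With a = (rₚ + rₐ)/2 = 8.3333e+11 m, T = 2π √(a³/GM) = 2π √((8.3333e+11)³/2.551e+21) s ≈ 9.463e+07 s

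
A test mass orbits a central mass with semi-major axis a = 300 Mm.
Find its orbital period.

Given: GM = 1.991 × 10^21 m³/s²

Convert to SI: a = 300 Mm = 3e+08 m.
Kepler's third law: T = 2π √(a³ / GM).
Substituting a = 3e+08 m and GM = 1.991e+21 m³/s²:
T = 2π √((3e+08)³ / 1.991e+21) s
T ≈ 731.7 s = 12.19 minutes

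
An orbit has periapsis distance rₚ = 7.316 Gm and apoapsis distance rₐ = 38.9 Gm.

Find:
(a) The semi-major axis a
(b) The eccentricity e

Convert to SI: rₚ = 7.316 Gm = 7.316e+09 m; rₐ = 38.9 Gm = 3.89e+10 m.
(a) a = (rₚ + rₐ) / 2 = (7.316e+09 + 3.89e+10) / 2 ≈ 2.311e+10 m = 23.11 Gm.
(b) e = (rₐ − rₚ) / (rₐ + rₚ) = (3.89e+10 − 7.316e+09) / (3.89e+10 + 7.316e+09) ≈ 0.6834.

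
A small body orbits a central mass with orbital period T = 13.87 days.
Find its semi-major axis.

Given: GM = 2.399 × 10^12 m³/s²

Convert to SI: T = 13.87 days = 1.19837e+06 s.
Invert Kepler's third law: a = (GM · T² / (4π²))^(1/3).
Substituting T = 1.19837e+06 s and GM = 2.399e+12 m³/s²:
a = (2.399e+12 · (1.19837e+06)² / (4π²))^(1/3) m
a ≈ 4.436e+07 m = 44.36 Mm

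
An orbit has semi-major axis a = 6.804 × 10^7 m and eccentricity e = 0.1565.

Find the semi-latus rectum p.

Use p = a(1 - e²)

p = a (1 − e²).
p = 6.804e+07 · (1 − (0.1565)²) = 6.804e+07 · 0.975508 ≈ 6.637e+07 m = 6.637 × 10^7 m.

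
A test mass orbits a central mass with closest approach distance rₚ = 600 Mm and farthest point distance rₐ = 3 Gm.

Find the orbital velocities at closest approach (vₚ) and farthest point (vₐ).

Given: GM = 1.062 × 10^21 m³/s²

Convert to SI: rₚ = 600 Mm = 6e+08 m; rₐ = 3 Gm = 3e+09 m.
Use the vis-viva equation v² = GM(2/r − 1/a) with a = (rₚ + rₐ)/2 = (6e+08 + 3e+09)/2 = 1.8e+09 m.
vₚ = √(GM · (2/rₚ − 1/a)) = √(1.062e+21 · (2/6e+08 − 1/1.8e+09)) m/s ≈ 1.718e+06 m/s = 1718 km/s.
vₐ = √(GM · (2/rₐ − 1/a)) = √(1.062e+21 · (2/3e+09 − 1/1.8e+09)) m/s ≈ 3.435e+05 m/s = 343.5 km/s.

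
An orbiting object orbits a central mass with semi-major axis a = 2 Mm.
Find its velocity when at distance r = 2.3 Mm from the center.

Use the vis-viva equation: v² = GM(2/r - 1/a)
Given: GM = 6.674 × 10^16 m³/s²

Convert to SI: a = 2 Mm = 2e+06 m; r = 2.3 Mm = 2.3e+06 m.
Vis-viva: v = √(GM · (2/r − 1/a)).
2/r − 1/a = 2/2.3e+06 − 1/2e+06 = 3.69565e-07 m⁻¹.
v = √(6.674e+16 · 3.69565e-07) m/s ≈ 1.571e+05 m/s = 157.1 km/s.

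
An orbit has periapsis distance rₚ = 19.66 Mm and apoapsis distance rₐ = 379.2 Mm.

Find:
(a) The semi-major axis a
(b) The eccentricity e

Convert to SI: rₚ = 19.66 Mm = 1.966e+07 m; rₐ = 379.2 Mm = 3.792e+08 m.
(a) a = (rₚ + rₐ) / 2 = (1.966e+07 + 3.792e+08) / 2 ≈ 1.994e+08 m = 199.4 Mm.
(b) e = (rₐ − rₚ) / (rₐ + rₚ) = (3.792e+08 − 1.966e+07) / (3.792e+08 + 1.966e+07) ≈ 0.9014.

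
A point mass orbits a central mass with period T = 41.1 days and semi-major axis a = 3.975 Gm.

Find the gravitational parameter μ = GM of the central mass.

Convert to SI: T = 41.1 days = 3.55104e+06 s; a = 3.975 Gm = 3.975e+09 m.
GM = 4π² · a³ / T².
GM = 4π² · (3.975e+09)³ / (3.55104e+06)² m³/s² ≈ 1.966e+17 m³/s² = 1.966 × 10^17 m³/s².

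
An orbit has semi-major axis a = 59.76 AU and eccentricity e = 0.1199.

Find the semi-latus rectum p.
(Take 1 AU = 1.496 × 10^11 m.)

Convert to SI: a = 59.76 AU = 8.9401e+12 m.
p = a (1 − e²).
p = 8.9401e+12 · (1 − (0.1199)²) = 8.9401e+12 · 0.985624 ≈ 8.812e+12 m = 58.9 AU.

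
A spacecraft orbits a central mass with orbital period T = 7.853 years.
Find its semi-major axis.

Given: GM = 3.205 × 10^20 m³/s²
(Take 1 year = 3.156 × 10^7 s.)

Convert to SI: T = 7.853 years = 2.47841e+08 s.
Invert Kepler's third law: a = (GM · T² / (4π²))^(1/3).
Substituting T = 2.47841e+08 s and GM = 3.205e+20 m³/s²:
a = (3.205e+20 · (2.47841e+08)² / (4π²))^(1/3) m
a ≈ 7.93e+11 m = 7.93 × 10^11 m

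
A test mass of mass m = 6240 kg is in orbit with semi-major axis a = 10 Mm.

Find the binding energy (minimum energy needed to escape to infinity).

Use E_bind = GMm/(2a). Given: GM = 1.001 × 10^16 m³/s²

Convert to SI: a = 10 Mm = 1e+07 m.
Total orbital energy is E = −GMm/(2a); binding energy is E_bind = −E = GMm/(2a).
E_bind = 1.001e+16 · 6240 / (2 · 1e+07) J ≈ 3.123e+12 J = 3.123 TJ.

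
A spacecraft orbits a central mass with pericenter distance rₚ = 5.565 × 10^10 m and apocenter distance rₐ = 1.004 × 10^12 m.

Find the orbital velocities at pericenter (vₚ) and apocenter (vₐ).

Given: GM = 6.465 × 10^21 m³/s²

Use the vis-viva equation v² = GM(2/r − 1/a) with a = (rₚ + rₐ)/2 = (5.565e+10 + 1.004e+12)/2 = 5.29825e+11 m.
vₚ = √(GM · (2/rₚ − 1/a)) = √(6.465e+21 · (2/5.565e+10 − 1/5.29825e+11)) m/s ≈ 4.692e+05 m/s = 469.2 km/s.
vₐ = √(GM · (2/rₐ − 1/a)) = √(6.465e+21 · (2/1.004e+12 − 1/5.29825e+11)) m/s ≈ 2.601e+04 m/s = 26.01 km/s.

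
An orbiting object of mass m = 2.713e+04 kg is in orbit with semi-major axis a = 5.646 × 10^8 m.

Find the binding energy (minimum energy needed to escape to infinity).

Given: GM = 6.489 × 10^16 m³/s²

Total orbital energy is E = −GMm/(2a); binding energy is E_bind = −E = GMm/(2a).
E_bind = 6.489e+16 · 2.713e+04 / (2 · 5.646e+08) J ≈ 1.559e+12 J = 1.559 TJ.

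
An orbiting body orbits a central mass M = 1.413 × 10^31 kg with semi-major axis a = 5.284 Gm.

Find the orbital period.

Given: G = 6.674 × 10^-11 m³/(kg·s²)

Convert to SI: a = 5.284 Gm = 5.284e+09 m.
GM = G · M = 6.674e-11 · 1.413e+31 = 9.43036e+20 m³/s².
Kepler's third law: T = 2π √(a³ / GM).
Substituting a = 5.284e+09 m and GM = 9.43036e+20 m³/s²:
T = 2π √((5.284e+09)³ / 9.43036e+20) s
T ≈ 7.859e+04 s = 21.83 hours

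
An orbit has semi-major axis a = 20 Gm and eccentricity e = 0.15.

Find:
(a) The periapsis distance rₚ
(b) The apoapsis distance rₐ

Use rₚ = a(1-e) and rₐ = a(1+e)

Convert to SI: a = 20 Gm = 2e+10 m.
(a) rₚ = a(1 − e) = 2e+10 · (1 − 0.15) = 2e+10 · 0.85 ≈ 1.7e+10 m = 17 Gm.
(b) rₐ = a(1 + e) = 2e+10 · (1 + 0.15) = 2e+10 · 1.15 ≈ 2.3e+10 m = 23 Gm.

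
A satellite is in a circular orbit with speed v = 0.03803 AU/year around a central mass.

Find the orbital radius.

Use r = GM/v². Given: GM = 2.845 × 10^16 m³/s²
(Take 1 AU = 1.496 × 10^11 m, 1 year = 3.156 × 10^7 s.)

Convert to SI: v = 0.03803 AU/year = 180.269 m/s.
For a circular orbit, v² = GM / r, so r = GM / v².
r = 2.845e+16 / (180.269)² m ≈ 8.755e+11 m = 5.852 AU.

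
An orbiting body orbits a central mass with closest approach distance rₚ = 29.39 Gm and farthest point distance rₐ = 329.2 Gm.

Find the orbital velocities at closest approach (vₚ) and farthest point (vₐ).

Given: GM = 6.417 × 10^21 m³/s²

Convert to SI: rₚ = 29.39 Gm = 2.939e+10 m; rₐ = 329.2 Gm = 3.292e+11 m.
Use the vis-viva equation v² = GM(2/r − 1/a) with a = (rₚ + rₐ)/2 = (2.939e+10 + 3.292e+11)/2 = 1.79295e+11 m.
vₚ = √(GM · (2/rₚ − 1/a)) = √(6.417e+21 · (2/2.939e+10 − 1/1.79295e+11)) m/s ≈ 6.332e+05 m/s = 633.2 km/s.
vₐ = √(GM · (2/rₐ − 1/a)) = √(6.417e+21 · (2/3.292e+11 − 1/1.79295e+11)) m/s ≈ 5.653e+04 m/s = 56.53 km/s.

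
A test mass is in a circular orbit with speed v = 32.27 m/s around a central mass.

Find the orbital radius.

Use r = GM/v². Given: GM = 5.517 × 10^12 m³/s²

For a circular orbit, v² = GM / r, so r = GM / v².
r = 5.517e+12 / (32.27)² m ≈ 5.298e+09 m = 5.298 × 10^9 m.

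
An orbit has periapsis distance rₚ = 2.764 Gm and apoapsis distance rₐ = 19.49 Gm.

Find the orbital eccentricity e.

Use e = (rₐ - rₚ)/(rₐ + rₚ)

Convert to SI: rₚ = 2.764 Gm = 2.764e+09 m; rₐ = 19.49 Gm = 1.949e+10 m.
e = (rₐ − rₚ) / (rₐ + rₚ).
e = (1.949e+10 − 2.764e+09) / (1.949e+10 + 2.764e+09) = 1.6726e+10 / 2.2254e+10 ≈ 0.7516.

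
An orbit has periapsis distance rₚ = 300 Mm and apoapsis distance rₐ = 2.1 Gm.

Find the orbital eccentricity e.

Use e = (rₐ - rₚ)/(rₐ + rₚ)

Convert to SI: rₚ = 300 Mm = 3e+08 m; rₐ = 2.1 Gm = 2.1e+09 m.
e = (rₐ − rₚ) / (rₐ + rₚ).
e = (2.1e+09 − 3e+08) / (2.1e+09 + 3e+08) = 1.8e+09 / 2.4e+09 ≈ 0.75.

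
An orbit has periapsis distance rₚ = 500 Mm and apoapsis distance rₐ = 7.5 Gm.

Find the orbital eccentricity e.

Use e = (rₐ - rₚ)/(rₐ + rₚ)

Convert to SI: rₚ = 500 Mm = 5e+08 m; rₐ = 7.5 Gm = 7.5e+09 m.
e = (rₐ − rₚ) / (rₐ + rₚ).
e = (7.5e+09 − 5e+08) / (7.5e+09 + 5e+08) = 7e+09 / 8e+09 ≈ 0.875.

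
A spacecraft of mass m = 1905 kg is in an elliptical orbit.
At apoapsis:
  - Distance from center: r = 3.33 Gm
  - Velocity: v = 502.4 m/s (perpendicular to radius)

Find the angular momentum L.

Convert to SI: r = 3.33 Gm = 3.33e+09 m.
Since v is perpendicular to r, L = m · v · r.
L = 1905 · 502.4 · 3.33e+09 kg·m²/s ≈ 3.187e+15 kg·m²/s.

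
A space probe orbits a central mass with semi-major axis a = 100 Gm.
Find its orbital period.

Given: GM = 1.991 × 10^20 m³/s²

Convert to SI: a = 100 Gm = 1e+11 m.
Kepler's third law: T = 2π √(a³ / GM).
Substituting a = 1e+11 m and GM = 1.991e+20 m³/s²:
T = 2π √((1e+11)³ / 1.991e+20) s
T ≈ 1.408e+07 s = 163 days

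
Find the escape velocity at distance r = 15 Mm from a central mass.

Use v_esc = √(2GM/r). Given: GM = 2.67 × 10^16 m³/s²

Convert to SI: r = 15 Mm = 1.5e+07 m.
Escape velocity comes from setting total energy to zero: ½v² − GM/r = 0 ⇒ v_esc = √(2GM / r).
v_esc = √(2 · 2.67e+16 / 1.5e+07) m/s ≈ 5.967e+04 m/s = 59.67 km/s.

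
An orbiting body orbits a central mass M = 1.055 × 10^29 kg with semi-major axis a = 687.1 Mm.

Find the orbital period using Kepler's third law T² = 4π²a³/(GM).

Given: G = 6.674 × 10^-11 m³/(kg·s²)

Convert to SI: a = 687.1 Mm = 6.871e+08 m.
GM = G · M = 6.674e-11 · 1.055e+29 = 7.04107e+18 m³/s².
Kepler's third law: T = 2π √(a³ / GM).
Substituting a = 6.871e+08 m and GM = 7.04107e+18 m³/s²:
T = 2π √((6.871e+08)³ / 7.04107e+18) s
T ≈ 4.265e+04 s = 11.85 hours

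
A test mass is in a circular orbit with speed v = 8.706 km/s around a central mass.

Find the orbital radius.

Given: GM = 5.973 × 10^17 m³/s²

Convert to SI: v = 8.706 km/s = 8706 m/s.
For a circular orbit, v² = GM / r, so r = GM / v².
r = 5.973e+17 / (8706)² m ≈ 7.881e+09 m = 7.881 Gm.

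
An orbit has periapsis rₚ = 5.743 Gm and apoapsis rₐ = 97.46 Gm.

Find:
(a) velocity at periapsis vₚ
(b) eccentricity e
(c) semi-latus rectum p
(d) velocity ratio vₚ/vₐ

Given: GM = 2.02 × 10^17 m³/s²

Convert to SI: rₚ = 5.743 Gm = 5.743e+09 m; rₐ = 97.46 Gm = 9.746e+10 m.
(a) With a = (rₚ + rₐ)/2 = 5.16015e+10 m, vₚ = √(GM (2/rₚ − 1/a)) = √(2.02e+17 · (2/5.743e+09 − 1/5.16015e+10)) m/s ≈ 8151 m/s
(b) e = (rₐ − rₚ)/(rₐ + rₚ) = (9.746e+10 − 5.743e+09)/(9.746e+10 + 5.743e+09) ≈ 0.8887
(c) From a = (rₚ + rₐ)/2 = 5.16015e+10 m and e = (rₐ − rₚ)/(rₐ + rₚ) = 0.888705, p = a(1 − e²) = 5.16015e+10 · (1 − (0.888705)²) ≈ 1.085e+10 m
(d) Conservation of angular momentum (rₚvₚ = rₐvₐ) gives vₚ/vₐ = rₐ/rₚ = 9.746e+10/5.743e+09 ≈ 16.97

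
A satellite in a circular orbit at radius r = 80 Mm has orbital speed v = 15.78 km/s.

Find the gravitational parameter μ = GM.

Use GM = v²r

Convert to SI: r = 80 Mm = 8e+07 m; v = 15.78 km/s = 15780 m/s.
For a circular orbit v² = GM/r, so GM = v² · r.
GM = (15780)² · 8e+07 m³/s² ≈ 1.992e+16 m³/s² = 1.992 × 10^16 m³/s².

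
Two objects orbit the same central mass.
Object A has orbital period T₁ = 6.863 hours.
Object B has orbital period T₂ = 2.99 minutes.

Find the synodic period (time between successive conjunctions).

Convert to SI: T₁ = 6.863 hours = 24706.8 s; T₂ = 2.99 minutes = 179.4 s.
T_syn = |T₁ · T₂ / (T₁ − T₂)|.
T_syn = |24706.8 · 179.4 / (24706.8 − 179.4)| s ≈ 180.7 s = 3.012 minutes.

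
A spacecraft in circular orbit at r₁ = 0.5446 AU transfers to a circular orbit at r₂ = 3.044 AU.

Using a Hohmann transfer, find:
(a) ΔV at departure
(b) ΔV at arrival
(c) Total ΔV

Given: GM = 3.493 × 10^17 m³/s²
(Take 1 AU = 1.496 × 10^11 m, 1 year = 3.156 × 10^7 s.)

Convert to SI: r₁ = 0.5446 AU = 8.14722e+10 m; r₂ = 3.044 AU = 4.55382e+11 m.
Transfer semi-major axis: a_t = (r₁ + r₂)/2 = (8.14722e+10 + 4.55382e+11)/2 = 2.68427e+11 m.
Circular speeds: v₁ = √(GM/r₁) = 2070.59 m/s, v₂ = √(GM/r₂) = 875.813 m/s.
Transfer speeds (vis-viva v² = GM(2/r − 1/a_t)): v₁ᵗ = 2696.93 m/s, v₂ᵗ = 482.506 m/s.
(a) ΔV₁ = |v₁ᵗ − v₁| ≈ 626.3 m/s = 0.1321 AU/year.
(b) ΔV₂ = |v₂ − v₂ᵗ| ≈ 393.3 m/s = 0.08297 AU/year.
(c) ΔV_total = ΔV₁ + ΔV₂ ≈ 1020 m/s = 0.2151 AU/year.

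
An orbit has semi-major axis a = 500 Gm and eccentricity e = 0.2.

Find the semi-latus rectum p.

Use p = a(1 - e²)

Convert to SI: a = 500 Gm = 5e+11 m.
p = a (1 − e²).
p = 5e+11 · (1 − (0.2)²) = 5e+11 · 0.96 ≈ 4.8e+11 m = 480 Gm.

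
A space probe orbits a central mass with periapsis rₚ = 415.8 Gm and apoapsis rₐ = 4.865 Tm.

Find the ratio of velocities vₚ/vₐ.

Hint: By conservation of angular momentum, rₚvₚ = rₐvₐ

Convert to SI: rₚ = 415.8 Gm = 4.158e+11 m; rₐ = 4.865 Tm = 4.865e+12 m.
Conservation of angular momentum gives rₚvₚ = rₐvₐ, so vₚ/vₐ = rₐ/rₚ.
vₚ/vₐ = 4.865e+12 / 4.158e+11 ≈ 11.7.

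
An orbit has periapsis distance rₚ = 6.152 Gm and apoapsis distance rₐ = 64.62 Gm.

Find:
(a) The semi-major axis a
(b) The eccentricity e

Convert to SI: rₚ = 6.152 Gm = 6.152e+09 m; rₐ = 64.62 Gm = 6.462e+10 m.
(a) a = (rₚ + rₐ) / 2 = (6.152e+09 + 6.462e+10) / 2 ≈ 3.539e+10 m = 35.39 Gm.
(b) e = (rₐ − rₚ) / (rₐ + rₚ) = (6.462e+10 − 6.152e+09) / (6.462e+10 + 6.152e+09) ≈ 0.8261.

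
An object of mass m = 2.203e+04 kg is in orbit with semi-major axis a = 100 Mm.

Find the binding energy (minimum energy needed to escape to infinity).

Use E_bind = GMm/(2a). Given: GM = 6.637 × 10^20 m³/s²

Convert to SI: a = 100 Mm = 1e+08 m.
Total orbital energy is E = −GMm/(2a); binding energy is E_bind = −E = GMm/(2a).
E_bind = 6.637e+20 · 2.203e+04 / (2 · 1e+08) J ≈ 7.311e+16 J = 73.11 PJ.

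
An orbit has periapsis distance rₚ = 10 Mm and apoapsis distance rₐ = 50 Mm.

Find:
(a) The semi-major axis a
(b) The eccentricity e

Convert to SI: rₚ = 10 Mm = 1e+07 m; rₐ = 50 Mm = 5e+07 m.
(a) a = (rₚ + rₐ) / 2 = (1e+07 + 5e+07) / 2 ≈ 3e+07 m = 30 Mm.
(b) e = (rₐ − rₚ) / (rₐ + rₚ) = (5e+07 − 1e+07) / (5e+07 + 1e+07) ≈ 0.6667.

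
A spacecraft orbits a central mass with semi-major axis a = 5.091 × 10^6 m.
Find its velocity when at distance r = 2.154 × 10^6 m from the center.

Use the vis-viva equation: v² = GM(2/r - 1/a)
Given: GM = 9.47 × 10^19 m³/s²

Vis-viva: v = √(GM · (2/r − 1/a)).
2/r − 1/a = 2/2.154e+06 − 1/5.091e+06 = 7.3208e-07 m⁻¹.
v = √(9.47e+19 · 7.3208e-07) m/s ≈ 8.326e+06 m/s = 8326 km/s.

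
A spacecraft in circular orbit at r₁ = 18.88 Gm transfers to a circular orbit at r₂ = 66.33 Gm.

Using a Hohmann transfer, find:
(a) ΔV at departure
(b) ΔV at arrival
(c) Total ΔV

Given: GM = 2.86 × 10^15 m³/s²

Convert to SI: r₁ = 18.88 Gm = 1.888e+10 m; r₂ = 66.33 Gm = 6.633e+10 m.
Transfer semi-major axis: a_t = (r₁ + r₂)/2 = (1.888e+10 + 6.633e+10)/2 = 4.2605e+10 m.
Circular speeds: v₁ = √(GM/r₁) = 389.208 m/s, v₂ = √(GM/r₂) = 207.648 m/s.
Transfer speeds (vis-viva v² = GM(2/r − 1/a_t)): v₁ᵗ = 485.631 m/s, v₂ᵗ = 138.229 m/s.
(a) ΔV₁ = |v₁ᵗ − v₁| ≈ 96.42 m/s = 96.42 m/s.
(b) ΔV₂ = |v₂ − v₂ᵗ| ≈ 69.42 m/s = 69.42 m/s.
(c) ΔV_total = ΔV₁ + ΔV₂ ≈ 165.8 m/s = 165.8 m/s.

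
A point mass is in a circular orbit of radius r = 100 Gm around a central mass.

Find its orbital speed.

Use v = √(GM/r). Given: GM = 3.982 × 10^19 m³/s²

Convert to SI: r = 100 Gm = 1e+11 m.
For a circular orbit, gravity supplies the centripetal force, so v = √(GM / r).
v = √(3.982e+19 / 1e+11) m/s ≈ 1.995e+04 m/s = 19.95 km/s.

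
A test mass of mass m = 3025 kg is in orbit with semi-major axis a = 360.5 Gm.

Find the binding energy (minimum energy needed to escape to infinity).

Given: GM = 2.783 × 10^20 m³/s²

Convert to SI: a = 360.5 Gm = 3.605e+11 m.
Total orbital energy is E = −GMm/(2a); binding energy is E_bind = −E = GMm/(2a).
E_bind = 2.783e+20 · 3025 / (2 · 3.605e+11) J ≈ 1.168e+12 J = 1.168 TJ.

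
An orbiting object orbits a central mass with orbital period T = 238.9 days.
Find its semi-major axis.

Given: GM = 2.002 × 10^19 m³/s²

Convert to SI: T = 238.9 days = 2.0641e+07 s.
Invert Kepler's third law: a = (GM · T² / (4π²))^(1/3).
Substituting T = 2.0641e+07 s and GM = 2.002e+19 m³/s²:
a = (2.002e+19 · (2.0641e+07)² / (4π²))^(1/3) m
a ≈ 6.001e+10 m = 60.01 Gm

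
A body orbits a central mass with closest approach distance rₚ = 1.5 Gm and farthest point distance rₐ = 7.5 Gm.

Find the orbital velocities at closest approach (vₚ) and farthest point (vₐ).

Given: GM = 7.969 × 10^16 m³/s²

Convert to SI: rₚ = 1.5 Gm = 1.5e+09 m; rₐ = 7.5 Gm = 7.5e+09 m.
Use the vis-viva equation v² = GM(2/r − 1/a) with a = (rₚ + rₐ)/2 = (1.5e+09 + 7.5e+09)/2 = 4.5e+09 m.
vₚ = √(GM · (2/rₚ − 1/a)) = √(7.969e+16 · (2/1.5e+09 − 1/4.5e+09)) m/s ≈ 9410 m/s = 9.41 km/s.
vₐ = √(GM · (2/rₐ − 1/a)) = √(7.969e+16 · (2/7.5e+09 − 1/4.5e+09)) m/s ≈ 1882 m/s = 1.882 km/s.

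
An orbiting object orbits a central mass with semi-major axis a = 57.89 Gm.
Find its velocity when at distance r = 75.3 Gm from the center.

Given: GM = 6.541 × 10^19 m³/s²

Convert to SI: a = 57.89 Gm = 5.789e+10 m; r = 75.3 Gm = 7.53e+10 m.
Vis-viva: v = √(GM · (2/r − 1/a)).
2/r − 1/a = 2/7.53e+10 − 1/5.789e+10 = 9.28628e-12 m⁻¹.
v = √(6.541e+19 · 9.28628e-12) m/s ≈ 2.465e+04 m/s = 24.65 km/s.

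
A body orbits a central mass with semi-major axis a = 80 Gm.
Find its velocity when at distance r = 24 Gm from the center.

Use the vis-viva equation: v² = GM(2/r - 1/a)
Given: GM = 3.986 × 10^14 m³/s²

Convert to SI: a = 80 Gm = 8e+10 m; r = 24 Gm = 2.4e+10 m.
Vis-viva: v = √(GM · (2/r − 1/a)).
2/r − 1/a = 2/2.4e+10 − 1/8e+10 = 7.08333e-11 m⁻¹.
v = √(3.986e+14 · 7.08333e-11) m/s ≈ 168 m/s = 168 m/s.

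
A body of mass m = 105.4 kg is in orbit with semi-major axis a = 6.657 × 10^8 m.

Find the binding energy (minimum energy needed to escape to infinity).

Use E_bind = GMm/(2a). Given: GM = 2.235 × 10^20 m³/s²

Total orbital energy is E = −GMm/(2a); binding energy is E_bind = −E = GMm/(2a).
E_bind = 2.235e+20 · 105.4 / (2 · 6.657e+08) J ≈ 1.769e+13 J = 17.69 TJ.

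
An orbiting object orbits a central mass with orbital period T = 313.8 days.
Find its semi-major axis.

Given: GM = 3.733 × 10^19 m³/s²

Convert to SI: T = 313.8 days = 2.71123e+07 s.
Invert Kepler's third law: a = (GM · T² / (4π²))^(1/3).
Substituting T = 2.71123e+07 s and GM = 3.733e+19 m³/s²:
a = (3.733e+19 · (2.71123e+07)² / (4π²))^(1/3) m
a ≈ 8.858e+10 m = 8.858 × 10^10 m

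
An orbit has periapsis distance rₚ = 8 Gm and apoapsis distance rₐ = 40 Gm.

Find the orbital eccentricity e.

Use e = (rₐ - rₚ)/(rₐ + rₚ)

Convert to SI: rₚ = 8 Gm = 8e+09 m; rₐ = 40 Gm = 4e+10 m.
e = (rₐ − rₚ) / (rₐ + rₚ).
e = (4e+10 − 8e+09) / (4e+10 + 8e+09) = 3.2e+10 / 4.8e+10 ≈ 0.6667.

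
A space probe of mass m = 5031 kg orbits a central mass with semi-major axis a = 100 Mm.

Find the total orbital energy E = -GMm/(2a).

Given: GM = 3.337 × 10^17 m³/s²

Convert to SI: a = 100 Mm = 1e+08 m.
E = −GMm / (2a).
E = −3.337e+17 · 5031 / (2 · 1e+08) J ≈ -8.394e+12 J = -8.394 TJ.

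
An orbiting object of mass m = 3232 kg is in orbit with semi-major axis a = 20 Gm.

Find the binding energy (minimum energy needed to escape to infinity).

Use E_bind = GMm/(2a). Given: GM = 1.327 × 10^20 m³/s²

Convert to SI: a = 20 Gm = 2e+10 m.
Total orbital energy is E = −GMm/(2a); binding energy is E_bind = −E = GMm/(2a).
E_bind = 1.327e+20 · 3232 / (2 · 2e+10) J ≈ 1.072e+13 J = 10.72 TJ.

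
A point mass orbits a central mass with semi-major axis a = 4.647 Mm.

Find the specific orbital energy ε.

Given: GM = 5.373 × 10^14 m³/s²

Convert to SI: a = 4.647 Mm = 4.647e+06 m.
ε = −GM / (2a).
ε = −5.373e+14 / (2 · 4.647e+06) J/kg ≈ -5.781e+07 J/kg = -57.81 MJ/kg.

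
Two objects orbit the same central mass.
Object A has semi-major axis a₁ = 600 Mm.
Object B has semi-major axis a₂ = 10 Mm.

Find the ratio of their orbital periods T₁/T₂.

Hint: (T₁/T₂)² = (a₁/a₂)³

Convert to SI: a₁ = 600 Mm = 6e+08 m; a₂ = 10 Mm = 1e+07 m.
From Kepler's third law, (T₁/T₂)² = (a₁/a₂)³, so T₁/T₂ = (a₁/a₂)^(3/2).
a₁/a₂ = 6e+08 / 1e+07 = 60.
T₁/T₂ = (60)^(3/2) ≈ 464.8.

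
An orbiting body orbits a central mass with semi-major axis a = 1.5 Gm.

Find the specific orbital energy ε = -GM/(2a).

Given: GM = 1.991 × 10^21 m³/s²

Convert to SI: a = 1.5 Gm = 1.5e+09 m.
ε = −GM / (2a).
ε = −1.991e+21 / (2 · 1.5e+09) J/kg ≈ -6.637e+11 J/kg = -663.7 GJ/kg.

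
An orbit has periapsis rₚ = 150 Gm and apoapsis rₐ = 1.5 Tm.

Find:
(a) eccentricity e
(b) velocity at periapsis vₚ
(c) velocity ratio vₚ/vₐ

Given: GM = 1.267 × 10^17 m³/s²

Convert to SI: rₚ = 150 Gm = 1.5e+11 m; rₐ = 1.5 Tm = 1.5e+12 m.
(a) e = (rₐ − rₚ)/(rₐ + rₚ) = (1.5e+12 − 1.5e+11)/(1.5e+12 + 1.5e+11) ≈ 0.8182
(b) With a = (rₚ + rₐ)/2 = 8.25e+11 m, vₚ = √(GM (2/rₚ − 1/a)) = √(1.267e+17 · (2/1.5e+11 − 1/8.25e+11)) m/s ≈ 1239 m/s
(c) Conservation of angular momentum (rₚvₚ = rₐvₐ) gives vₚ/vₐ = rₐ/rₚ = 1.5e+12/1.5e+11 ≈ 10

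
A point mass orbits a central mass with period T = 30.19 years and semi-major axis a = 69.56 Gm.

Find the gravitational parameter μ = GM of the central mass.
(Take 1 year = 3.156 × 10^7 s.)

Convert to SI: T = 30.19 years = 9.52796e+08 s; a = 69.56 Gm = 6.956e+10 m.
GM = 4π² · a³ / T².
GM = 4π² · (6.956e+10)³ / (9.52796e+08)² m³/s² ≈ 1.464e+16 m³/s² = 1.464 × 10^16 m³/s².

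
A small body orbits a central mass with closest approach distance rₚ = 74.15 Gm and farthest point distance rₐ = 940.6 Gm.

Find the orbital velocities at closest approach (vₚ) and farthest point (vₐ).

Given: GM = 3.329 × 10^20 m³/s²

Convert to SI: rₚ = 74.15 Gm = 7.415e+10 m; rₐ = 940.6 Gm = 9.406e+11 m.
Use the vis-viva equation v² = GM(2/r − 1/a) with a = (rₚ + rₐ)/2 = (7.415e+10 + 9.406e+11)/2 = 5.07375e+11 m.
vₚ = √(GM · (2/rₚ − 1/a)) = √(3.329e+20 · (2/7.415e+10 − 1/5.07375e+11)) m/s ≈ 9.123e+04 m/s = 91.23 km/s.
vₐ = √(GM · (2/rₐ − 1/a)) = √(3.329e+20 · (2/9.406e+11 − 1/5.07375e+11)) m/s ≈ 7192 m/s = 7.192 km/s.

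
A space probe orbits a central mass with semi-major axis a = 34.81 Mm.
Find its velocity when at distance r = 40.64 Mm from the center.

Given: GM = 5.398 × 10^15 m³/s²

Convert to SI: a = 34.81 Mm = 3.481e+07 m; r = 40.64 Mm = 4.064e+07 m.
Vis-viva: v = √(GM · (2/r − 1/a)).
2/r − 1/a = 2/4.064e+07 − 1/3.481e+07 = 2.04852e-08 m⁻¹.
v = √(5.398e+15 · 2.04852e-08) m/s ≈ 1.052e+04 m/s = 10.52 km/s.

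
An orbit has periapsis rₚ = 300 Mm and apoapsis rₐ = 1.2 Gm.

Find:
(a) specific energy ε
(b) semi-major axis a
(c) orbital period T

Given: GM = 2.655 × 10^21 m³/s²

Convert to SI: rₚ = 300 Mm = 3e+08 m; rₐ = 1.2 Gm = 1.2e+09 m.
(a) With a = (rₚ + rₐ)/2 = 7.5e+08 m, ε = −GM/(2a) = −2.655e+21/(2 · 7.5e+08) J/kg ≈ -1.77e+12 J/kg
(b) a = (rₚ + rₐ)/2 = (3e+08 + 1.2e+09)/2 ≈ 7.5e+08 m
(c) With a = (rₚ + rₐ)/2 = 7.5e+08 m, T = 2π √(a³/GM) = 2π √((7.5e+08)³/2.655e+21) s ≈ 2505 s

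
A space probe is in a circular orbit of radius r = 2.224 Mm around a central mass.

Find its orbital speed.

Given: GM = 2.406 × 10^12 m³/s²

Convert to SI: r = 2.224 Mm = 2.224e+06 m.
For a circular orbit, gravity supplies the centripetal force, so v = √(GM / r).
v = √(2.406e+12 / 2.224e+06) m/s ≈ 1040 m/s = 1.04 km/s.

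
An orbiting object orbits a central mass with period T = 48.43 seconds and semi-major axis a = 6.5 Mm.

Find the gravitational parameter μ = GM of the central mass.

Convert to SI: a = 6.5 Mm = 6.5e+06 m.
GM = 4π² · a³ / T².
GM = 4π² · (6.5e+06)³ / (48.43)² m³/s² ≈ 4.622e+18 m³/s² = 4.622 × 10^18 m³/s².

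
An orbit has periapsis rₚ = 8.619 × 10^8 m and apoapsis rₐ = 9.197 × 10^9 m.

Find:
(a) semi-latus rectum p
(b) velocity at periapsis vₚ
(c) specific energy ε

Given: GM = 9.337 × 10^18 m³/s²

(a) From a = (rₚ + rₐ)/2 = 5.02945e+09 m and e = (rₐ − rₚ)/(rₐ + rₚ) = 0.828629, p = a(1 − e²) = 5.02945e+09 · (1 − (0.828629)²) ≈ 1.576e+09 m
(b) With a = (rₚ + rₐ)/2 = 5.02945e+09 m, vₚ = √(GM (2/rₚ − 1/a)) = √(9.337e+18 · (2/8.619e+08 − 1/5.02945e+09)) m/s ≈ 1.407e+05 m/s
(c) With a = (rₚ + rₐ)/2 = 5.02945e+09 m, ε = −GM/(2a) = −9.337e+18/(2 · 5.02945e+09) J/kg ≈ -9.282e+08 J/kg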